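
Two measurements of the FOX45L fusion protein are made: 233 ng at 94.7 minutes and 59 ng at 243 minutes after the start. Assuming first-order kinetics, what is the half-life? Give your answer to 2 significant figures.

Over Δt = 243 − 94.7 = 148.3 minutes, the level fell by a factor of 233/59 ≈ 3.9492.
n = log₂(3.9492) ≈ 1.9815 half-lives, so t½ = 148.3/1.9815 ≈ 74.841 minutes.

75 minutes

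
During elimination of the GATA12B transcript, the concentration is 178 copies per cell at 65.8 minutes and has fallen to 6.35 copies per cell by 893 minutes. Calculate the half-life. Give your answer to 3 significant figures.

Over Δt = 893 − 65.8 = 827.2 minutes, the level fell by a factor of 178/6.35 ≈ 28.031.
n = log₂(28.031) ≈ 4.809 half-lives, so t½ = 827.2/4.809 ≈ 172.01 minutes.

172 minutes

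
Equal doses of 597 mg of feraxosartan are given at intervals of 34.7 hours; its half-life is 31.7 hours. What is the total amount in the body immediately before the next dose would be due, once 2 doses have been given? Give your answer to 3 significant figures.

The 2 doses were given 69.4, 34.7 hours ago.
Total = 597·(1/2)^(69.4/31.7) + 597·(1/2)^(34.7/31.7)
      = 130.9 + 279.55 ≈ 410.45 mg.

410 mg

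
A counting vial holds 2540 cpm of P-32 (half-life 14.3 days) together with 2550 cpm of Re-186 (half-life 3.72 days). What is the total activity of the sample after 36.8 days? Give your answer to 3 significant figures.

429 cpm

P-32: 2540 × (1/2)^(36.8/14.3) = 2540 × (1/2)^2.5734 ≈ 426.73 cpm.
Re-186: 2550 × (1/2)^(36.8/3.72) = 2550 × (1/2)^9.8925 ≈ 2.6829 cpm.
Total = 426.73 + 2.6829 ≈ 429.41 cpm.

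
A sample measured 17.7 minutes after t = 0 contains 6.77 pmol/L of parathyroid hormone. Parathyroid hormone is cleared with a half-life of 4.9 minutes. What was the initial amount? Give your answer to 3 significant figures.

82.8 pmol/L

Number of half-lives elapsed: n = 17.7/4.9 ≈ 3.6122.
A₀ = A × 2^n = 6.77 × 2^3.6122 = 6.77 × 12.229 ≈ 82.791 pmol/L.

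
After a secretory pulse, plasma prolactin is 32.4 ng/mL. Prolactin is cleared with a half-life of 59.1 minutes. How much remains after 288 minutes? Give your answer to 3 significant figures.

1.11 ng/mL

Number of half-lives: n = 288/59.1 ≈ 4.8731.
Remaining = 32.4 × (1/2)^4.8731 = 32.4 × 0.034123 ≈ 1.1056 ng/mL.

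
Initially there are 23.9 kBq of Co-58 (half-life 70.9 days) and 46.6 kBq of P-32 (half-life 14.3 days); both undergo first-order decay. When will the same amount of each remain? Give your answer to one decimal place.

17.3 days

Set 23.9·(1/2)^(t/70.9) = 46.6·(1/2)^(t/14.3).
Taking log₂: log₂(23.9/46.6) = t·(1/70.9 − 1/14.3).
log₂(0.51288) = -0.96332; 1/70.9 − 1/14.3 = -0.055826.
t = -0.96332 / -0.055826 ≈ 17.256 days.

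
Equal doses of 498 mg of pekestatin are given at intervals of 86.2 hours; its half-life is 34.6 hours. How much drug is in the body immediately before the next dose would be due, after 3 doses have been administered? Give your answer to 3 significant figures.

The 3 doses were given 258.6, 172.4, 86.2 hours ago.
Total = 498·(1/2)^(258.6/34.6) + 498·(1/2)^(172.4/34.6) + 498·(1/2)^(86.2/34.6)
      = 2.8011 + 15.751 + 88.565 ≈ 107.12 mg.

107 mg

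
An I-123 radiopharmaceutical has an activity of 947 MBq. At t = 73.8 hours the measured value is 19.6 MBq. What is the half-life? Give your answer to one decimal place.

A/A₀ = 19.6/947 ≈ 0.020697.
n = log₂(48.316) ≈ 5.5944 half-lives elapsed in 73.8 hours.
t½ = 73.8/5.5944 ≈ 13.192 hours.

13.2 hours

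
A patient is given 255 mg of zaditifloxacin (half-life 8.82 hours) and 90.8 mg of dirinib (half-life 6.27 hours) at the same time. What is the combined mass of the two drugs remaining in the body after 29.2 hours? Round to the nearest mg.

zaditifloxacin: 255 × (1/2)^(29.2/8.82) = 255 × (1/2)^3.3107 ≈ 25.7 mg.
dirinib: 90.8 × (1/2)^(29.2/6.27) = 90.8 × (1/2)^4.6571 ≈ 3.5988 mg.
Total = 25.7 + 3.5988 ≈ 29.299 mg.

29 mg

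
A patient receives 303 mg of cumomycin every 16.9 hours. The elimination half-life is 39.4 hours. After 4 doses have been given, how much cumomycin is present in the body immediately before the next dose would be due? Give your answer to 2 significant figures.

610 mg

The 4 doses were given 67.6, 50.7, 33.8, 16.9 hours ago.
Total = 303·(1/2)^(67.6/39.4) + 303·(1/2)^(50.7/39.4) + 303·(1/2)^(33.8/39.4) + 303·(1/2)^(16.9/39.4)
      = 92.248 + 124.19 + 167.19 + 225.07 ≈ 608.69 mg.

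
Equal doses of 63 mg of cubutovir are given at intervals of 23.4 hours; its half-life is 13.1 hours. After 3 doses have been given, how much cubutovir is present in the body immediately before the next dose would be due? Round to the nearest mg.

25 mg

The 3 doses were given 70.2, 46.8, 23.4 hours ago.
Total = 63·(1/2)^(70.2/13.1) + 63·(1/2)^(46.8/13.1) + 63·(1/2)^(23.4/13.1)
      = 1.5353 + 5.2955 + 18.265 ≈ 25.096 mg.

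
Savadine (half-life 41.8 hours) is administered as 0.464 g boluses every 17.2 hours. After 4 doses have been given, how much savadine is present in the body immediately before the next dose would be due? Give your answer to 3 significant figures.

0.957 g

The 4 doses were given 68.8, 51.6, 34.4, 17.2 hours ago.
Total = 0.464·(1/2)^(68.8/41.8) + 0.464·(1/2)^(51.6/41.8) + 0.464·(1/2)^(34.4/41.8) + 0.464·(1/2)^(17.2/41.8)
      = 0.14827 + 0.1972 + 0.26229 + 0.34886 ≈ 0.95662 g.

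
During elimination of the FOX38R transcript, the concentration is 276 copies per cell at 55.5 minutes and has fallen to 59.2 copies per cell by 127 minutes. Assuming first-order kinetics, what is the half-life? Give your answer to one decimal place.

Over Δt = 127 − 55.5 = 71.5 minutes, the level fell by a factor of 276/59.2 ≈ 4.6622.
n = log₂(4.6622) ≈ 2.221 half-lives, so t½ = 71.5/2.221 ≈ 32.193 minutes.

32.2 minutes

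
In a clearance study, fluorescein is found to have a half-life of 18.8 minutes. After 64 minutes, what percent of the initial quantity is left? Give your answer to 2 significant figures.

n = 64/18.8 ≈ 3.4043 half-lives.
Fraction remaining = (1/2)^3.4043 ≈ 0.094453, i.e. 9.4453%.

9.4%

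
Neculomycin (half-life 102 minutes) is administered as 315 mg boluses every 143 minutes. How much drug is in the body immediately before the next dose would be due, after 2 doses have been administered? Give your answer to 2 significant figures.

160 mg

The 2 doses were given 286, 143 minutes ago.
Total = 315·(1/2)^(286/102) + 315·(1/2)^(143/102)
      = 45.107 + 119.2 ≈ 164.31 mg.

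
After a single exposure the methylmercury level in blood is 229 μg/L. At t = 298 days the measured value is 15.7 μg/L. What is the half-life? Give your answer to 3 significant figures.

77.1 days

A/A₀ = 15.7/229 ≈ 0.068559.
n = log₂(14.586) ≈ 3.8665 half-lives elapsed in 298 days.
t½ = 298/3.8665 ≈ 77.072 days.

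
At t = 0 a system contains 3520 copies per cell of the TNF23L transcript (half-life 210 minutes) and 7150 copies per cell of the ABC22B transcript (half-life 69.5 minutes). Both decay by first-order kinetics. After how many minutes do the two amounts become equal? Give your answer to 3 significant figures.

106 minutes

Set 3520·(1/2)^(t/210) = 7150·(1/2)^(t/69.5).
Taking log₂: log₂(3520/7150) = t·(1/210 − 1/69.5).
log₂(0.49231) = -1.0224; 1/210 − 1/69.5 = -0.0096266.
t = -1.0224 / -0.0096266 ≈ 106.2 minutes.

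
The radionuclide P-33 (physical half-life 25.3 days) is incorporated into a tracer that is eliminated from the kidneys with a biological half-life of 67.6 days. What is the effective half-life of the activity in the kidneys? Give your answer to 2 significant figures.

1/t_eff = 1/t_phys + 1/t_biol = 1/25.3 + 1/67.6 = 0.054319 per day.
t_eff = 25.3 × 67.6 / (25.3 + 67.6) ≈ 18.41 days.

18 days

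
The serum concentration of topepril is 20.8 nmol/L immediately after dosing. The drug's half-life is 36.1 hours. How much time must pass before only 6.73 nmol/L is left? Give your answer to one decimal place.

Fraction remaining = 6.73/20.8 ≈ 0.32356.
n = log₂(20.8/6.73) = ln(3.0906)/ln 2 ≈ 1.6279 half-lives.
t = n × t½ = 1.6279 × 36.1 ≈ 58.767 hours.

58.8 hours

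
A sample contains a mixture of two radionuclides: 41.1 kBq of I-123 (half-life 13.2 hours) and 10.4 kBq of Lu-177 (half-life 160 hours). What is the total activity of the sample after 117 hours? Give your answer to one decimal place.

I-123: 41.1 × (1/2)^(117/13.2) = 41.1 × (1/2)^8.8636 ≈ 0.088231 kBq.
Lu-177: 10.4 × (1/2)^(117/160) = 10.4 × (1/2)^0.73125 ≈ 6.2648 kBq.
Total = 0.088231 + 6.2648 ≈ 6.353 kBq.

6.4 kBq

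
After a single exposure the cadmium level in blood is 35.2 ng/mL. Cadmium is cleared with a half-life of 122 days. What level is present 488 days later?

Elapsed time is 4 half-lives (488/122).
Each half-life halves the amount: 35.2 × (1/2)^4 = 35.2/16 = 2.2 ng/mL.

2.2 ng/mL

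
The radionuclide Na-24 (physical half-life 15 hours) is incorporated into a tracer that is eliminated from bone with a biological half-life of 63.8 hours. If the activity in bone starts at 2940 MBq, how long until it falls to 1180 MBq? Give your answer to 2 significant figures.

1/t_eff = 1/t_phys + 1/t_biol = 1/15 + 1/63.8 = 0.082341 per hour.
t_eff = 15 × 63.8 / (15 + 63.8) ≈ 12.145 hours.
n = log₂(2940/1180) ≈ 1.317; t = 1.317 × 12.145 ≈ 15.995 hours.

16 hours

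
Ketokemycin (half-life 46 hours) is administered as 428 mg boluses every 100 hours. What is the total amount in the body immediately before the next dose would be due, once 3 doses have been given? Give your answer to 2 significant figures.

120 mg

The 3 doses were given 300, 200, 100 hours ago.
Total = 428·(1/2)^(300/46) + 428·(1/2)^(200/46) + 428·(1/2)^(100/46)
      = 4.6581 + 21.019 + 94.849 ≈ 120.53 mg.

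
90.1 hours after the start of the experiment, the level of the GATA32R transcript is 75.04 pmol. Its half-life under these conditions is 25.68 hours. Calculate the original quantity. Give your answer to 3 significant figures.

Number of half-lives elapsed: n = 90.1/25.68 ≈ 3.5086.
A₀ = A × 2^n = 75.04 × 2^3.5086 = 75.04 × 11.381 ≈ 854.04 pmol.

854 pmol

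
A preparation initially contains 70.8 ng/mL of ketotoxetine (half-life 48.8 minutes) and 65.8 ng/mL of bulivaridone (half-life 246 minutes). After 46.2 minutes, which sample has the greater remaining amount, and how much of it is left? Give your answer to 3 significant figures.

bulivaridone, 57.8 ng/mL

ketotoxetine: 70.8 × (1/2)^0.94672 ≈ 36.732 ng/mL.
bulivaridone: 65.8 × (1/2)^0.1878 ≈ 57.768 ng/mL.
Bulivaridone has more remaining, at ≈ 57.768 ng/mL.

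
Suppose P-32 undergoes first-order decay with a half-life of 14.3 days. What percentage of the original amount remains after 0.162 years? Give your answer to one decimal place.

0.162 years = 59.13 days.
n = 59.13/14.3 ≈ 4.135 half-lives.
Fraction remaining = (1/2)^4.135 ≈ 0.056918, i.e. 5.6918%.

5.7%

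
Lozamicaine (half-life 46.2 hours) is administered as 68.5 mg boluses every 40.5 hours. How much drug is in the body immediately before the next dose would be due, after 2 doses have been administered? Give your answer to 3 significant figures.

The 2 doses were given 81, 40.5 hours ago.
Total = 68.5·(1/2)^(81/46.2) + 68.5·(1/2)^(40.5/46.2)
      = 20.319 + 37.308 ≈ 57.627 mg.

57.6 mg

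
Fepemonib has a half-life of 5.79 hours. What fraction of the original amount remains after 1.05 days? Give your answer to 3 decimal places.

1.05 days = 25.2 hours.
n = 25.2/5.79 ≈ 4.3523 half-lives.
Fraction remaining = (1/2)^4.3523 ≈ 0.048957.

0.049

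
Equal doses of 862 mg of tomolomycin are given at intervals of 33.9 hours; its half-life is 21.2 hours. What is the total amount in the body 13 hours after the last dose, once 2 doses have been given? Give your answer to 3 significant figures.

The 2 doses were given 46.9, 13 hours ago.
Total = 862·(1/2)^(46.9/21.2) + 862·(1/2)^(13/21.2)
      = 186.02 + 563.53 ≈ 749.54 mg.

750 mg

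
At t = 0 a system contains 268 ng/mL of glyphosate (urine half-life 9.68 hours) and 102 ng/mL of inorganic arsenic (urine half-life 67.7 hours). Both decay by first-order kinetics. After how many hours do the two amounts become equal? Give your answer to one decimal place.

Set 268·(1/2)^(t/9.68) = 102·(1/2)^(t/67.7).
Taking log₂: log₂(268/102) = t·(1/9.68 − 1/67.7).
log₂(2.6275) = 1.3937; 1/9.68 − 1/67.7 = 0.088535.
t = 1.3937 / 0.088535 ≈ 15.741 hours.

15.7 hours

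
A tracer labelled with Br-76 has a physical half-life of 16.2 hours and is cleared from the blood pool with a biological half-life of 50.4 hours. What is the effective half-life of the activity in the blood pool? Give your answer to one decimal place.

12.3 hours

1/t_eff = 1/t_phys + 1/t_biol = 1/16.2 + 1/50.4 = 0.08157 per hour.
t_eff = 16.2 × 50.4 / (16.2 + 50.4) ≈ 12.259 hours.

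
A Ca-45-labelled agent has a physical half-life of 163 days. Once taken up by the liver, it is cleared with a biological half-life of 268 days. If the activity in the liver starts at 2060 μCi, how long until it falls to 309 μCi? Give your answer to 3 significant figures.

1/t_eff = 1/t_phys + 1/t_biol = 1/163 + 1/268 = 0.0098663 per day.
t_eff = 163 × 268 / (163 + 268) ≈ 101.35 days.
n = log₂(2060/309) ≈ 2.737; t = 2.737 × 101.35 ≈ 277.41 days.

277 days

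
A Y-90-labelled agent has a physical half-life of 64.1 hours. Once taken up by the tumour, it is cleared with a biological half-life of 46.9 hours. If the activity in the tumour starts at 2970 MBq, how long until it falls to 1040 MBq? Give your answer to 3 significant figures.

1/t_eff = 1/t_phys + 1/t_biol = 1/64.1 + 1/46.9 = 0.036923 per hour.
t_eff = 64.1 × 46.9 / (64.1 + 46.9) ≈ 27.084 hours.
n = log₂(2970/1040) ≈ 1.5139; t = 1.5139 × 27.084 ≈ 41.001 hours.

41.0 hours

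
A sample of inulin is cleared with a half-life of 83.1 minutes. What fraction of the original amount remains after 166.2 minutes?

n = 166.2/83.1 ≈ 2 half-lives.
Fraction remaining = (1/2)^2 ≈ 0.25.

0.25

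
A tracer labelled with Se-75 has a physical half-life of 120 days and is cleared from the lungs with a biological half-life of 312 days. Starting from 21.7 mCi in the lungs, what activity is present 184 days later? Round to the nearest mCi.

5 mCi

1/t_eff = 1/t_phys + 1/t_biol = 1/120 + 1/312 = 0.011538 per day.
t_eff = 120 × 312 / (120 + 312) ≈ 86.667 days.
Remaining = 21.7 × (1/2)^(184/86.667) = 21.7 × (1/2)^2.1231 ≈ 4.9814 mCi.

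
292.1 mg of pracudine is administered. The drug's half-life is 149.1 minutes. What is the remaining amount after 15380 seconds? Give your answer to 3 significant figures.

88.7 mg

Convert the elapsed time: 15380 seconds = 256.333 minutes.
Number of half-lives: n = 256.333/149.1 ≈ 1.7192.
Remaining = 292.1 × (1/2)^1.7192 = 292.1 × 0.30372 ≈ 88.716 mg.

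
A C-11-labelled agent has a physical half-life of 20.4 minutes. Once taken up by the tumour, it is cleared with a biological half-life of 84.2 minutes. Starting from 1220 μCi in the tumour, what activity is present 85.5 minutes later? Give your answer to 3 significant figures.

33.0 μCi

1/t_eff = 1/t_phys + 1/t_biol = 1/20.4 + 1/84.2 = 0.060896 per minute.
t_eff = 20.4 × 84.2 / (20.4 + 84.2) ≈ 16.421 minutes.
Remaining = 1220 × (1/2)^(85.5/16.421) = 1220 × (1/2)^5.2066 ≈ 33.038 μCi.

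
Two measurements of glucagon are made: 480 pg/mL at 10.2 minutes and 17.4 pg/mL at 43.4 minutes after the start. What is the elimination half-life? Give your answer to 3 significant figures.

6.94 minutes

Over Δt = 43.4 − 10.2 = 33.2 minutes, the level fell by a factor of 480/17.4 ≈ 27.586.
n = log₂(27.586) ≈ 4.7859 half-lives, so t½ = 33.2/4.7859 ≈ 6.9371 minutes.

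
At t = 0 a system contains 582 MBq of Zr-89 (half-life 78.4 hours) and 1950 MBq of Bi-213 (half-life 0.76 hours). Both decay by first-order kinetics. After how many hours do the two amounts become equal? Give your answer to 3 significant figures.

1.34 hours

Set 582·(1/2)^(t/78.4) = 1950·(1/2)^(t/0.76).
Taking log₂: log₂(582/1950) = t·(1/78.4 − 1/0.76).
log₂(0.29846) = -1.7444; 1/78.4 − 1/0.76 = -1.303.
t = -1.7444 / -1.303 ≈ 1.3387 hours.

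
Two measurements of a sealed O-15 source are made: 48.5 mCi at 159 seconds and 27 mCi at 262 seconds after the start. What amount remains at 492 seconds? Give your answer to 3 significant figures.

7.30 mCi

Over Δt = 262 − 159 = 103 seconds, the level fell by a factor of 48.5/27 ≈ 1.7963.
n = log₂(1.7963) ≈ 0.84503 half-lives, so t½ = 103/0.84503 ≈ 121.89 seconds.
From t = 262 to t = 492: 27 × (1/2)^((492−262)/121.89) ≈ 7.3002 mCi.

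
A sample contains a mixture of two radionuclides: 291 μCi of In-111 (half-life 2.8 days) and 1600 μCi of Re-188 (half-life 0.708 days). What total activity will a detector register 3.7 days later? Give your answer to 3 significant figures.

159 μCi

In-111: 291 × (1/2)^(3.7/2.8) = 291 × (1/2)^1.3214 ≈ 116.44 μCi.
Re-188: 1600 × (1/2)^(3.7/0.708) = 1600 × (1/2)^5.226 ≈ 42.75 μCi.
Total = 116.44 + 42.75 ≈ 159.19 μCi.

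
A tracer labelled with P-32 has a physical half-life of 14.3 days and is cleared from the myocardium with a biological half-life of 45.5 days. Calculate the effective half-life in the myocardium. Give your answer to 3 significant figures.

1/t_eff = 1/t_phys + 1/t_biol = 1/14.3 + 1/45.5 = 0.091908 per day.
t_eff = 14.3 × 45.5 / (14.3 + 45.5) ≈ 10.88 days.

10.9 days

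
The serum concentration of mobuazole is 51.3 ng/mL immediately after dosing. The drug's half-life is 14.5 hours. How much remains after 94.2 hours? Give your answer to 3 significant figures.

Number of half-lives: n = 94.2/14.5 ≈ 6.4966.
Remaining = 51.3 × (1/2)^6.4966 = 51.3 × 0.011075 ≈ 0.56815 ng/mL.

0.568 ng/mL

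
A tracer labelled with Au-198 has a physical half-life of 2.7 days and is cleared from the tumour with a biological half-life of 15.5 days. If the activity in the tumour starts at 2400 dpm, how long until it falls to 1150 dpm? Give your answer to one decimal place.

1/t_eff = 1/t_phys + 1/t_biol = 1/2.7 + 1/15.5 = 0.43489 per day.
t_eff = 2.7 × 15.5 / (2.7 + 15.5) ≈ 2.2995 days.
n = log₂(2400/1150) ≈ 1.0614; t = 1.0614 × 2.2995 ≈ 2.4406 days.

2.4 days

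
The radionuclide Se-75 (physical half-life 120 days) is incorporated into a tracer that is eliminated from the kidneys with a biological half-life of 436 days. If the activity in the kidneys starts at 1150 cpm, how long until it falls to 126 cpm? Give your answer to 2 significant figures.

300 days

1/t_eff = 1/t_phys + 1/t_biol = 1/120 + 1/436 = 0.010627 per day.
t_eff = 120 × 436 / (120 + 436) ≈ 94.101 days.
n = log₂(1150/126) ≈ 3.1901; t = 3.1901 × 94.101 ≈ 300.19 days.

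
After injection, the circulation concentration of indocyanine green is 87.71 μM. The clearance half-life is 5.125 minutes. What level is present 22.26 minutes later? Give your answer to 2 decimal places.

4.32 μM

Number of half-lives: n = 22.26/5.125 ≈ 4.3434.
Remaining = 87.71 × (1/2)^4.3434 = 87.71 × 0.049261 ≈ 4.3207 μM.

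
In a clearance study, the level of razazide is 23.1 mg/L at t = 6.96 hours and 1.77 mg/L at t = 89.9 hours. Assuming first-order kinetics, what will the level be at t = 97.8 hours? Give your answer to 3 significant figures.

1.39 mg/L

Over Δt = 89.9 − 6.96 = 82.94 hours, the level fell by a factor of 23.1/1.77 ≈ 13.051.
n = log₂(13.051) ≈ 3.7061 half-lives, so t½ = 82.94/3.7061 ≈ 22.379 hours.
From t = 89.9 to t = 97.8: 1.77 × (1/2)^((97.8−89.9)/22.379) ≈ 1.3858 mg/L.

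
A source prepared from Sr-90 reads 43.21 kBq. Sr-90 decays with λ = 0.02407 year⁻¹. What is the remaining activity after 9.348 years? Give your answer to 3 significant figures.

t½ = ln 2 / λ = 0.69315 / 0.02407 ≈ 28.797 years.
Number of half-lives: n = 9.348/28.797 ≈ 0.32462.
Remaining = 43.21 × (1/2)^0.32462 = 43.21 × 0.79851 ≈ 34.504 kBq.

34.5 kBq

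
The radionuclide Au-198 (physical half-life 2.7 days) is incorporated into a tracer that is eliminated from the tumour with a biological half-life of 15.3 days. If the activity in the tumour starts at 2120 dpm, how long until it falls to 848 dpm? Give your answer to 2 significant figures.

3.0 days

1/t_eff = 1/t_phys + 1/t_biol = 1/2.7 + 1/15.3 = 0.43573 per day.
t_eff = 2.7 × 15.3 / (2.7 + 15.3) ≈ 2.295 days.
n = log₂(2120/848) ≈ 1.3219; t = 1.3219 × 2.295 ≈ 3.0338 days.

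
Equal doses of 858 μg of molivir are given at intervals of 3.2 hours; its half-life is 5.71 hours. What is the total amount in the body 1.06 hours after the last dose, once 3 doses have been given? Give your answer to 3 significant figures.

The 3 doses were given 7.46, 4.26, 1.06 hours ago.
Total = 858·(1/2)^(7.46/5.71) + 858·(1/2)^(4.26/5.71) + 858·(1/2)^(1.06/5.71)
      = 346.89 + 511.57 + 754.4 ≈ 1612.9 μg.

1610 μg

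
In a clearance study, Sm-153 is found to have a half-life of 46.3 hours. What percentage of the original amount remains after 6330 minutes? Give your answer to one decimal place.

20.6%

6330 minutes = 105.5 hours.
n = 105.5/46.3 ≈ 2.2786 half-lives.
Fraction remaining = (1/2)^2.2786 ≈ 0.2061, i.e. 20.61%.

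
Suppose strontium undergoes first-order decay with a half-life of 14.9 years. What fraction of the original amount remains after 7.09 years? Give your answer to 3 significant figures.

0.719

n = 7.09/14.9 ≈ 0.47584 half-lives.
Fraction remaining = (1/2)^0.47584 ≈ 0.71905.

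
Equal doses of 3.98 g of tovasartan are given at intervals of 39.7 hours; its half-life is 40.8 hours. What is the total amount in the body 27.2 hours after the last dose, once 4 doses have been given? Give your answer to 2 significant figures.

The 4 doses were given 146.3, 106.6, 66.9, 27.2 hours ago.
Total = 3.98·(1/2)^(146.3/40.8) + 3.98·(1/2)^(106.6/40.8) + 3.98·(1/2)^(66.9/40.8) + 3.98·(1/2)^(27.2/40.8)
      = 0.33148 + 0.65068 + 1.2773 + 2.5072 ≈ 4.7667 g.

4.8 g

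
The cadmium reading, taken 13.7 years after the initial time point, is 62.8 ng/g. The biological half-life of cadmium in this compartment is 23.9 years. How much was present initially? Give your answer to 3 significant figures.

Number of half-lives elapsed: n = 13.7/23.9 ≈ 0.57322.
A₀ = A × 2^n = 62.8 × 2^0.57322 = 62.8 × 1.4878 ≈ 93.437 ng/g.

93.4 ng/g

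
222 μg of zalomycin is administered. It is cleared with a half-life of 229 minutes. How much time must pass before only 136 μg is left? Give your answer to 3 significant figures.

Fraction remaining = 136/222 ≈ 0.61261.
n = log₂(222/136) = ln(1.6324)/ln 2 ≈ 0.70695 half-lives.
t = n × t½ = 0.70695 × 229 ≈ 161.89 minutes.

162 minutes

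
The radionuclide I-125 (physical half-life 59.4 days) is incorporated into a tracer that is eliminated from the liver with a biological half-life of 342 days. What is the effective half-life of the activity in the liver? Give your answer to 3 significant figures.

1/t_eff = 1/t_phys + 1/t_biol = 1/59.4 + 1/342 = 0.019759 per day.
t_eff = 59.4 × 342 / (59.4 + 342) ≈ 50.61 days.

50.6 days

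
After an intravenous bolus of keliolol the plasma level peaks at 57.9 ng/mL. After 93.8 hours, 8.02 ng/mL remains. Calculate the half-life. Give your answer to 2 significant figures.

A/A₀ = 8.02/57.9 ≈ 0.13851.
n = log₂(7.2195) ≈ 2.8519 half-lives elapsed in 93.8 hours.
t½ = 93.8/2.8519 ≈ 32.89 hours.

33 hours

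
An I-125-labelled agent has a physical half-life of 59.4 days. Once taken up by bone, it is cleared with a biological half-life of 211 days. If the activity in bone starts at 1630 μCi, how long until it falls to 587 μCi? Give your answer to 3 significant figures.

1/t_eff = 1/t_phys + 1/t_biol = 1/59.4 + 1/211 = 0.021574 per day.
t_eff = 59.4 × 211 / (59.4 + 211) ≈ 46.351 days.
n = log₂(1630/587) ≈ 1.4734; t = 1.4734 × 46.351 ≈ 68.296 days.

68.3 days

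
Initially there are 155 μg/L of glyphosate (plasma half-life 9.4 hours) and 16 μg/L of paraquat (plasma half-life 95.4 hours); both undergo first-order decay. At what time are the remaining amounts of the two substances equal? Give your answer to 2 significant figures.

Set 155·(1/2)^(t/9.4) = 16·(1/2)^(t/95.4).
Taking log₂: log₂(155/16) = t·(1/9.4 − 1/95.4).
log₂(9.6875) = 3.2761; 1/9.4 − 1/95.4 = 0.095901.
t = 3.2761 / 0.095901 ≈ 34.162 hours.

34 hours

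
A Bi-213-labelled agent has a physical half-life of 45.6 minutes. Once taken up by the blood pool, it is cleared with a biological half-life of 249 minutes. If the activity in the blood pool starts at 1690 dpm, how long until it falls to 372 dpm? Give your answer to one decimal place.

84.2 minutes

1/t_eff = 1/t_phys + 1/t_biol = 1/45.6 + 1/249 = 0.025946 per minute.
t_eff = 45.6 × 249 / (45.6 + 249) ≈ 38.542 minutes.
n = log₂(1690/372) ≈ 2.1836; t = 2.1836 × 38.542 ≈ 84.162 minutes.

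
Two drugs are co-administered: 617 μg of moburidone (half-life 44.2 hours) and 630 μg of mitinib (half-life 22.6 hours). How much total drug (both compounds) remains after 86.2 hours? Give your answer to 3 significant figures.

204 μg

moburidone: 617 × (1/2)^(86.2/44.2) = 617 × (1/2)^1.9502 ≈ 159.66 μg.
mitinib: 630 × (1/2)^(86.2/22.6) = 630 × (1/2)^3.8142 ≈ 44.788 μg.
Total = 159.66 + 44.788 ≈ 204.45 μg.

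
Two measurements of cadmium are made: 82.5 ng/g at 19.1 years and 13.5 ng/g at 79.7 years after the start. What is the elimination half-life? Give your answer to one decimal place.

23.2 years

Over Δt = 79.7 − 19.1 = 60.6 years, the level fell by a factor of 82.5/13.5 ≈ 6.1111.
n = log₂(6.1111) ≈ 2.6114 half-lives, so t½ = 60.6/2.6114 ≈ 23.206 years.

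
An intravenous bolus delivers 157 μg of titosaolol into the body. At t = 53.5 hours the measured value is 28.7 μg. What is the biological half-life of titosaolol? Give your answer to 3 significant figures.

21.8 hours

A/A₀ = 28.7/157 ≈ 0.1828.
n = log₂(5.4704) ≈ 2.4516 half-lives elapsed in 53.5 hours.
t½ = 53.5/2.4516 ≈ 21.822 hours.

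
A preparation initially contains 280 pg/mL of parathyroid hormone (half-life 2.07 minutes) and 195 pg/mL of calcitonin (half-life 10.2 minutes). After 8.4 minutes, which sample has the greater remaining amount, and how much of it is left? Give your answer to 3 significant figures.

calcitonin, 110 pg/mL

parathyroid hormone: 280 × (1/2)^4.058 ≈ 16.811 pg/mL.
calcitonin: 195 × (1/2)^0.82353 ≈ 110.19 pg/mL.
Calcitonin has more remaining, at ≈ 110.19 pg/mL.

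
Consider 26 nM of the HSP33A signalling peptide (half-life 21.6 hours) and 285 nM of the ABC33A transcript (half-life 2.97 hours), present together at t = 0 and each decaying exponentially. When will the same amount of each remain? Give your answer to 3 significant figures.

Set 26·(1/2)^(t/21.6) = 285·(1/2)^(t/2.97).
Taking log₂: log₂(26/285) = t·(1/21.6 − 1/2.97).
log₂(0.091228) = -3.4544; 1/21.6 − 1/2.97 = -0.2904.
t = -3.4544 / -0.2904 ≈ 11.895 hours.

11.9 hours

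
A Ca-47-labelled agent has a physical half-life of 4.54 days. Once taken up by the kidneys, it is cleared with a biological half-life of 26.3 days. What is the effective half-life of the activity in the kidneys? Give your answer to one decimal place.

3.9 days

1/t_eff = 1/t_phys + 1/t_biol = 1/4.54 + 1/26.3 = 0.25829 per day.
t_eff = 4.54 × 26.3 / (4.54 + 26.3) ≈ 3.8717 days.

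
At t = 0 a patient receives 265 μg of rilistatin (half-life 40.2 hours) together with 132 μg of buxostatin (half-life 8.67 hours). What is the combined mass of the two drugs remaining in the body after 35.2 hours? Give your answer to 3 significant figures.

rilistatin: 265 × (1/2)^(35.2/40.2) = 265 × (1/2)^0.87562 ≈ 144.43 μg.
buxostatin: 132 × (1/2)^(35.2/8.67) = 132 × (1/2)^4.06 ≈ 7.9141 μg.
Total = 144.43 + 7.9141 ≈ 152.34 μg.

152 μg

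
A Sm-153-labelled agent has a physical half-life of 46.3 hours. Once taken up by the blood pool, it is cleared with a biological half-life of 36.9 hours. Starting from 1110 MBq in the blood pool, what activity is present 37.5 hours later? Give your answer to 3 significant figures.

1/t_eff = 1/t_phys + 1/t_biol = 1/46.3 + 1/36.9 = 0.048699 per hour.
t_eff = 46.3 × 36.9 / (46.3 + 36.9) ≈ 20.534 hours.
Remaining = 1110 × (1/2)^(37.5/20.534) = 1110 × (1/2)^1.8262 ≈ 313.03 MBq.

313 MBq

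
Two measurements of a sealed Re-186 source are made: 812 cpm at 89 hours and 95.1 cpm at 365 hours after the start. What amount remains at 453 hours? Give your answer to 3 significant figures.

Over Δt = 365 − 89 = 276 hours, the level fell by a factor of 812/95.1 ≈ 8.5384.
n = log₂(8.5384) ≈ 3.094 half-lives, so t½ = 276/3.094 ≈ 89.206 hours.
From t = 365 to t = 453: 95.1 × (1/2)^((453−365)/89.206) ≈ 47.998 cpm.

48.0 cpm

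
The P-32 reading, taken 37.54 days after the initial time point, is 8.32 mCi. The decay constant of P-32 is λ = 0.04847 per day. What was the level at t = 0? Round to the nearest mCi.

t½ = ln 2 / λ = 0.69315 / 0.04847 ≈ 14.301 days.
Number of half-lives elapsed: n = 37.54/14.301 ≈ 2.6251.
A₀ = A × 2^n = 8.32 × 2^2.6251 = 8.32 × 6.1692 ≈ 51.327 mCi.

51 mCi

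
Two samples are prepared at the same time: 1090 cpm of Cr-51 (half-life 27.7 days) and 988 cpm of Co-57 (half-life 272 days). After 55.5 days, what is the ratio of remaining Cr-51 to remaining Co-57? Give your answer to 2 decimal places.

Cr-51: 1090 × (1/2)^(55.5/27.7) = 1090 × (1/2)^2.0036 ≈ 271.82 cpm.
Co-57: 988 × (1/2)^(55.5/272) = 988 × (1/2)^0.20404 ≈ 857.7 cpm.
Ratio ≈ 271.82 / 857.7 ≈ 0.31692.

0.32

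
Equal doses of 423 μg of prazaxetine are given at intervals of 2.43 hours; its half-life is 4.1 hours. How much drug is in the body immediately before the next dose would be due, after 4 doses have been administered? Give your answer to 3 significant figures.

The 4 doses were given 9.72, 7.29, 4.86, 2.43 hours ago.
Total = 423·(1/2)^(9.72/4.1) + 423·(1/2)^(7.29/4.1) + 423·(1/2)^(4.86/4.1) + 423·(1/2)^(2.43/4.1)
      = 81.786 + 123.34 + 186 + 280.49 ≈ 671.62 μg.

672 μg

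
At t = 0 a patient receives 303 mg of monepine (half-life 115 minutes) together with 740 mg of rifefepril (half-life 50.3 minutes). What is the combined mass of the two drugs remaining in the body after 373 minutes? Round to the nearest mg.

36 mg

monepine: 303 × (1/2)^(373/115) = 303 × (1/2)^3.2435 ≈ 31.993 mg.
rifefepril: 740 × (1/2)^(373/50.3) = 740 × (1/2)^7.4155 ≈ 4.3345 mg.
Total = 31.993 + 4.3345 ≈ 36.328 mg.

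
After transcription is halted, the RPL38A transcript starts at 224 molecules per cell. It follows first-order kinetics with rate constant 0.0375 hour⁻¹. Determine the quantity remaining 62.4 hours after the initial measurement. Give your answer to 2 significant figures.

t½ = ln 2 / λ = 0.69315 / 0.0375 ≈ 18.484 hours.
Number of half-lives: n = 62.4/18.484 ≈ 3.3759.
Remaining = 224 × (1/2)^3.3759 = 224 × 0.096328 ≈ 21.577 molecules per cell.

22 molecules per cell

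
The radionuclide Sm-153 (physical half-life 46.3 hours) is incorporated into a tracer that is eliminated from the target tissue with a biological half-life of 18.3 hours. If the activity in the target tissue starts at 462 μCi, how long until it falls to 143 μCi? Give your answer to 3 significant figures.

1/t_eff = 1/t_phys + 1/t_biol = 1/46.3 + 1/18.3 = 0.076243 per hour.
t_eff = 46.3 × 18.3 / (46.3 + 18.3) ≈ 13.116 hours.
n = log₂(462/143) ≈ 1.6919; t = 1.6919 × 13.116 ≈ 22.191 hours.

22.2 hours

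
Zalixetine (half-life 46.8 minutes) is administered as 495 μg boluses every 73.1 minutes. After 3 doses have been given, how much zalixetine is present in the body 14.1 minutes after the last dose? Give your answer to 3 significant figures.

The 3 doses were given 160.3, 87.2, 14.1 minutes ago.
Total = 495·(1/2)^(160.3/46.8) + 495·(1/2)^(87.2/46.8) + 495·(1/2)^(14.1/46.8)
      = 46.08 + 136.05 + 401.71 ≈ 583.84 μg.

584 μg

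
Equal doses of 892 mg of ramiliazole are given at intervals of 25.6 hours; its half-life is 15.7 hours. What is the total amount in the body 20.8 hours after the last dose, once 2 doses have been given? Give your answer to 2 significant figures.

The 2 doses were given 46.4, 20.8 hours ago.
Total = 892·(1/2)^(46.4/15.7) + 892·(1/2)^(20.8/15.7)
      = 115 + 356.08 ≈ 471.08 mg.

470 mg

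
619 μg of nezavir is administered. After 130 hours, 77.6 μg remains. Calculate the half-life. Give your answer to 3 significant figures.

43.4 hours

A/A₀ = 77.6/619 ≈ 0.12536.
n = log₂(7.9768) ≈ 2.9958 half-lives elapsed in 130 hours.
t½ = 130/2.9958 ≈ 43.394 hours.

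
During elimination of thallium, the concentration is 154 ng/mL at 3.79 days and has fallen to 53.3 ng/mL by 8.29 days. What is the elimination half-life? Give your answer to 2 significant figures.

Over Δt = 8.29 − 3.79 = 4.5 days, the level fell by a factor of 154/53.3 ≈ 2.8893.
n = log₂(2.8893) ≈ 1.5307 half-lives, so t½ = 4.5/1.5307 ≈ 2.9398 days.

2.9 days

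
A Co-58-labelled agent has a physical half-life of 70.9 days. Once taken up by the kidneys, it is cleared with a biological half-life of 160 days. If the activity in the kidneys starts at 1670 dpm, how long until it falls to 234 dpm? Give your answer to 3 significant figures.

139 days

1/t_eff = 1/t_phys + 1/t_biol = 1/70.9 + 1/160 = 0.020354 per day.
t_eff = 70.9 × 160 / (70.9 + 160) ≈ 49.129 days.
n = log₂(1670/234) ≈ 2.8353; t = 2.8353 × 49.129 ≈ 139.3 days.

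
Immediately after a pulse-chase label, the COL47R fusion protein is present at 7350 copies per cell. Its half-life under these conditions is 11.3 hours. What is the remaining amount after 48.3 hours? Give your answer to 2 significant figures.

Number of half-lives: n = 48.3/11.3 ≈ 4.2743.
Remaining = 7350 × (1/2)^4.2743 = 7350 × 0.051677 ≈ 379.83 copies per cell.

380 copies per cell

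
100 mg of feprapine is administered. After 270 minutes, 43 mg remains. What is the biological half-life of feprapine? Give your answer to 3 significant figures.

222 minutes

A/A₀ = 43/100 ≈ 0.43.
n = log₂(2.3256) ≈ 1.2176 half-lives elapsed in 270 minutes.
t½ = 270/1.2176 ≈ 221.75 minutes.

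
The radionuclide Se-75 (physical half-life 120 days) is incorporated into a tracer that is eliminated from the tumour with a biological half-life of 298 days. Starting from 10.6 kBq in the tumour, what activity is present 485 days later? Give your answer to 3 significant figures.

1/t_eff = 1/t_phys + 1/t_biol = 1/120 + 1/298 = 0.011689 per day.
t_eff = 120 × 298 / (120 + 298) ≈ 85.55 days.
Remaining = 10.6 × (1/2)^(485/85.55) = 10.6 × (1/2)^5.6692 ≈ 0.20831 kBq.

0.208 kBq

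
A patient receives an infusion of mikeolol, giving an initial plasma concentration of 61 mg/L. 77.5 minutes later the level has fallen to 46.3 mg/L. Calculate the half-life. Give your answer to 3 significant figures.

A/A₀ = 46.3/61 ≈ 0.75902.
n = log₂(1.3175) ≈ 0.3978 half-lives elapsed in 77.5 minutes.
t½ = 77.5/0.3978 ≈ 194.82 minutes.

195 minutes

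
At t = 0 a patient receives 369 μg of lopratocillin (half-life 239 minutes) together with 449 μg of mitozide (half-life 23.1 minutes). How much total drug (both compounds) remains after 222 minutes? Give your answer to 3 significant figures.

194 μg

lopratocillin: 369 × (1/2)^(222/239) = 369 × (1/2)^0.92887 ≈ 193.82 μg.
mitozide: 449 × (1/2)^(222/23.1) = 449 × (1/2)^9.6104 ≈ 0.57442 μg.
Total = 193.82 + 0.57442 ≈ 194.4 μg.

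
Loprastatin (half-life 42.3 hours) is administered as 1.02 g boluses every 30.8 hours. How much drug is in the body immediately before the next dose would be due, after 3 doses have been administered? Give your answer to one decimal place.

The 3 doses were given 92.4, 61.6, 30.8 hours ago.
Total = 1.02·(1/2)^(92.4/42.3) + 1.02·(1/2)^(61.6/42.3) + 1.02·(1/2)^(30.8/42.3)
      = 0.2244 + 0.37172 + 0.61576 ≈ 1.2119 g.

1.2 g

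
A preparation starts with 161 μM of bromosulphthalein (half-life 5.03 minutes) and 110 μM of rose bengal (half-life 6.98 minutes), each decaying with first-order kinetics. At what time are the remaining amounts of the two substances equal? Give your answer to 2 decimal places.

9.89 minutes

Set 161·(1/2)^(t/5.03) = 110·(1/2)^(t/6.98).
Taking log₂: log₂(161/110) = t·(1/5.03 − 1/6.98).
log₂(1.4636) = 0.54956; 1/5.03 − 1/6.98 = 0.055541.
t = 0.54956 / 0.055541 ≈ 9.8947 minutes.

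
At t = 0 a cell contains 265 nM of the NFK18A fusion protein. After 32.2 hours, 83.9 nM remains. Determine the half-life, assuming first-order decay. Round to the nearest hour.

19 hours

A/A₀ = 83.9/265 ≈ 0.3166.
n = log₂(3.1585) ≈ 1.6592 half-lives elapsed in 32.2 hours.
t½ = 32.2/1.6592 ≈ 19.406 hours.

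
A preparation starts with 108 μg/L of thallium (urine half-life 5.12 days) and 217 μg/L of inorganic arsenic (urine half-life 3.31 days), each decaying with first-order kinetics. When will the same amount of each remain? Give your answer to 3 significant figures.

Set 108·(1/2)^(t/5.12) = 217·(1/2)^(t/3.31).
Taking log₂: log₂(108/217) = t·(1/5.12 − 1/3.31).
log₂(0.4977) = -1.0067; 1/5.12 − 1/3.31 = -0.1068.
t = -1.0067 / -0.1068 ≈ 9.4255 days.

9.43 days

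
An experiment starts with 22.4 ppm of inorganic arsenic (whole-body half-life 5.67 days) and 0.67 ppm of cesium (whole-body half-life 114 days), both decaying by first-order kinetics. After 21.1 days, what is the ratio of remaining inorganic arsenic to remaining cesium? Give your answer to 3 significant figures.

inorganic arsenic: 22.4 × (1/2)^(21.1/5.67) = 22.4 × (1/2)^3.7213 ≈ 1.6983 ppm.
cesium: 0.67 × (1/2)^(21.1/114) = 0.67 × (1/2)^0.18509 ≈ 0.58933 ppm.
Ratio ≈ 1.6983 / 0.58933 ≈ 2.8817.

2.88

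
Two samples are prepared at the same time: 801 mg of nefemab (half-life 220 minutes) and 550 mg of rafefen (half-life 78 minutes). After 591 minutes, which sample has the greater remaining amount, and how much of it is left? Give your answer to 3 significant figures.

nefemab: 801 × (1/2)^2.6864 ≈ 124.44 mg.
rafefen: 550 × (1/2)^7.5769 ≈ 2.8806 mg.
Nefemab has more remaining, at ≈ 124.44 mg.

nefemab, 124 mg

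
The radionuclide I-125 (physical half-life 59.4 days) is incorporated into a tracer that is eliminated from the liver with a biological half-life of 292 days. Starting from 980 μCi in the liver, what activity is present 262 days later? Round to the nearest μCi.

1/t_eff = 1/t_phys + 1/t_biol = 1/59.4 + 1/292 = 0.02026 per day.
t_eff = 59.4 × 292 / (59.4 + 292) ≈ 49.359 days.
Remaining = 980 × (1/2)^(262/49.359) = 980 × (1/2)^5.308 ≈ 24.737 μCi.

25 μCi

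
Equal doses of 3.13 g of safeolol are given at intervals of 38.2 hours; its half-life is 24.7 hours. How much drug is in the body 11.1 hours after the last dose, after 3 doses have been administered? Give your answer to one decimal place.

3.3 g

The 3 doses were given 87.5, 49.3, 11.1 hours ago.
Total = 3.13·(1/2)^(87.5/24.7) + 3.13·(1/2)^(49.3/24.7) + 3.13·(1/2)^(11.1/24.7)
      = 0.26862 + 0.7847 + 2.2923 ≈ 3.3456 g.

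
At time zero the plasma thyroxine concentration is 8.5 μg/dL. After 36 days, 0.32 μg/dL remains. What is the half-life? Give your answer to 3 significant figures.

7.61 days

A/A₀ = 0.32/8.5 ≈ 0.037647.
n = log₂(26.562) ≈ 4.7313 half-lives elapsed in 36 days.
t½ = 36/4.7313 ≈ 7.6089 days.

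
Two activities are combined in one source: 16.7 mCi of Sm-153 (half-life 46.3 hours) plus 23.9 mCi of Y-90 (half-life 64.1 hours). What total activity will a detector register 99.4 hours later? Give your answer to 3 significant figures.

Sm-153: 16.7 × (1/2)^(99.4/46.3) = 16.7 × (1/2)^2.1469 ≈ 3.7709 mCi.
Y-90: 23.9 × (1/2)^(99.4/64.1) = 23.9 × (1/2)^1.5507 ≈ 8.1581 mCi.
Total = 3.7709 + 8.1581 ≈ 11.929 mCi.

11.9 mCi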